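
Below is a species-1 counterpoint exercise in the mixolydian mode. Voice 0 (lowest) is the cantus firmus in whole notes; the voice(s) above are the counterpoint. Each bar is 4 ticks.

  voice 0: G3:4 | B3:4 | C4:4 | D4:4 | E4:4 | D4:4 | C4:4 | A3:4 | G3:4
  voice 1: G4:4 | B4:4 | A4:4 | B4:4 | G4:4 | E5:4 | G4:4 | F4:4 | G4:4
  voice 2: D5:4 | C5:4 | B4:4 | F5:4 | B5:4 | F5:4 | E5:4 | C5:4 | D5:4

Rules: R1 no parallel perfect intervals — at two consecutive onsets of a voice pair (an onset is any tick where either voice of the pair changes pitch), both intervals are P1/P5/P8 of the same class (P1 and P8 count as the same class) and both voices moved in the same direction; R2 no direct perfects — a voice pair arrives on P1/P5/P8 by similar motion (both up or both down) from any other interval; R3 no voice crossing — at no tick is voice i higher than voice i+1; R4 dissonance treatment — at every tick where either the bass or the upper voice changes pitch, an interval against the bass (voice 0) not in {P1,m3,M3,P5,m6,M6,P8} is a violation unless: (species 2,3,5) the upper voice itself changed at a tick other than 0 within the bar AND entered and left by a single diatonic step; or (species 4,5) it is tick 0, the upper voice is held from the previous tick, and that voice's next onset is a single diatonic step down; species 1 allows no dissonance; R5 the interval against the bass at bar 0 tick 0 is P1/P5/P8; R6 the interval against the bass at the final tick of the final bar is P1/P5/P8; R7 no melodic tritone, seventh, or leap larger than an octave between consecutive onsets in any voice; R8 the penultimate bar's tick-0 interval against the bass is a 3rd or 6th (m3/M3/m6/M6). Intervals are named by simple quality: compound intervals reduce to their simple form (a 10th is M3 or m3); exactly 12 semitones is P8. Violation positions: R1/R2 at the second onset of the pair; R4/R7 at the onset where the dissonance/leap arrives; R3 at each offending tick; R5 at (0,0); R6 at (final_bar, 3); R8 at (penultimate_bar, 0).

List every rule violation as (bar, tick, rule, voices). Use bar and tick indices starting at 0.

(1, 0, R1, (0, 1))
(1, 0, R4, (0, 2))
(2, 0, R4, (0, 2))
(3, 0, R7, (2,))
(4, 0, R2, (0, 2))
(4, 0, R7, (2,))
(5, 0, R4, (0, 1))
(5, 0, R7, (2,))
(6, 0, R2, (0, 1))
(7, 0, R2, (1, 2))
(8, 0, R1, (1, 2))

bar 0: v0=G3 v1=G4 v2=D5 downbeat P5
bar 1: v0=B3 v1=B4 v2=C5 downbeat m2
bar 2: v0=C4 v1=A4 v2=B4 downbeat M7
bar 3: v0=D4 v1=B4 v2=F5 downbeat m3
bar 4: v0=E4 v1=G4 v2=B5 downbeat P5
bar 5: v0=D4 v1=E5 v2=F5 downbeat m3
bar 6: v0=C4 v1=G4 v2=E5 downbeat M3
bar 7: v0=A3 v1=F4 v2=C5 downbeat m3
bar 8: v0=G3 v1=G4 v2=D5 downbeat P5
  -> R1 @ bar 1 tick 0 v(0, 1): G3/G4 P8 -> B3/B4 P8 similar
  -> R4 @ bar 1 tick 0 v(0, 2): B3/C5 m2 untreated
  -> R4 @ bar 2 tick 0 v(0, 2): C4/B4 M7 untreated
  -> R7 @ bar 3 tick 0 v(2,): B4->F5 leap 6st
  -> R2 @ bar 4 tick 0 v(0, 2): D4/F5 m3 -> E4/B5 P5 similar
  -> R7 @ bar 4 tick 0 v(2,): F5->B5 leap 6st
  -> R4 @ bar 5 tick 0 v(0, 1): D4/E5 M2 untreated
  -> R7 @ bar 5 tick 0 v(2,): B5->F5 leap 6st
  -> R2 @ bar 6 tick 0 v(0, 1): D4/E5 M2 -> C4/G4 P5 similar
  -> R2 @ bar 7 tick 0 v(1, 2): G4/E5 M6 -> F4/C5 P5 similar
  -> R1 @ bar 8 tick 0 v(1, 2): F4/C5 P5 -> G4/D5 P5 similar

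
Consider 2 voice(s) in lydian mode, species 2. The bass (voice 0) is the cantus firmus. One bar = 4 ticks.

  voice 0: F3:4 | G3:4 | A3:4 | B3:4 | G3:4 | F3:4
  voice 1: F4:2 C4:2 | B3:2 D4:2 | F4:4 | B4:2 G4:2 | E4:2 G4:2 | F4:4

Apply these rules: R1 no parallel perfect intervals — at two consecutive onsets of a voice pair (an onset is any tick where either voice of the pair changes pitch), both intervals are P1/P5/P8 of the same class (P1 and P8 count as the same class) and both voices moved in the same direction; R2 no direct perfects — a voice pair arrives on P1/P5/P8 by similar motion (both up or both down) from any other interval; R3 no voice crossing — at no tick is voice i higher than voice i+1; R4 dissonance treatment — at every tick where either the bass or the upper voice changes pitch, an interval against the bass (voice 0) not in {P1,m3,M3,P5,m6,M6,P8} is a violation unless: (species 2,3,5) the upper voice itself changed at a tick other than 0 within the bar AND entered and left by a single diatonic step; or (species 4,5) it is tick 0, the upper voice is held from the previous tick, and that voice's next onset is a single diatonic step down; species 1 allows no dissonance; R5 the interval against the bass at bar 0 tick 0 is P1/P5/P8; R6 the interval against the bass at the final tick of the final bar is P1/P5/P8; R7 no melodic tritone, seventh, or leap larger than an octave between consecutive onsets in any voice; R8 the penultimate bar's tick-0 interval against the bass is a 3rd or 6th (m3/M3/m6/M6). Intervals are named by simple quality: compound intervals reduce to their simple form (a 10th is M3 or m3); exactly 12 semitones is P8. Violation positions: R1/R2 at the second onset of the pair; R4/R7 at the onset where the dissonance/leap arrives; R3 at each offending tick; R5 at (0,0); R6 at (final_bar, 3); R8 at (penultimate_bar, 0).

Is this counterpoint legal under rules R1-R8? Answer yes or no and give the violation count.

bar 0: v0=F3 v1=F4 (P8)
bar 1: v0=G3 v1=B3 (M3)
bar 2: v0=A3 v1=F4 (m6)
bar 3: v0=B3 v1=B4 (P8)
bar 4: v0=G3 v1=E4 (M6)
bar 5: v0=F3 v1=F4 (P8)
  R2 @ bar3.0: A3/F4 m6 -> B3/B4 P8 similar
  R7 @ bar3.0: F4->B4 leap 6st
  R1 @ bar5.0: G3/G4 P8 -> F3/F4 P8 similar

No (3 violations)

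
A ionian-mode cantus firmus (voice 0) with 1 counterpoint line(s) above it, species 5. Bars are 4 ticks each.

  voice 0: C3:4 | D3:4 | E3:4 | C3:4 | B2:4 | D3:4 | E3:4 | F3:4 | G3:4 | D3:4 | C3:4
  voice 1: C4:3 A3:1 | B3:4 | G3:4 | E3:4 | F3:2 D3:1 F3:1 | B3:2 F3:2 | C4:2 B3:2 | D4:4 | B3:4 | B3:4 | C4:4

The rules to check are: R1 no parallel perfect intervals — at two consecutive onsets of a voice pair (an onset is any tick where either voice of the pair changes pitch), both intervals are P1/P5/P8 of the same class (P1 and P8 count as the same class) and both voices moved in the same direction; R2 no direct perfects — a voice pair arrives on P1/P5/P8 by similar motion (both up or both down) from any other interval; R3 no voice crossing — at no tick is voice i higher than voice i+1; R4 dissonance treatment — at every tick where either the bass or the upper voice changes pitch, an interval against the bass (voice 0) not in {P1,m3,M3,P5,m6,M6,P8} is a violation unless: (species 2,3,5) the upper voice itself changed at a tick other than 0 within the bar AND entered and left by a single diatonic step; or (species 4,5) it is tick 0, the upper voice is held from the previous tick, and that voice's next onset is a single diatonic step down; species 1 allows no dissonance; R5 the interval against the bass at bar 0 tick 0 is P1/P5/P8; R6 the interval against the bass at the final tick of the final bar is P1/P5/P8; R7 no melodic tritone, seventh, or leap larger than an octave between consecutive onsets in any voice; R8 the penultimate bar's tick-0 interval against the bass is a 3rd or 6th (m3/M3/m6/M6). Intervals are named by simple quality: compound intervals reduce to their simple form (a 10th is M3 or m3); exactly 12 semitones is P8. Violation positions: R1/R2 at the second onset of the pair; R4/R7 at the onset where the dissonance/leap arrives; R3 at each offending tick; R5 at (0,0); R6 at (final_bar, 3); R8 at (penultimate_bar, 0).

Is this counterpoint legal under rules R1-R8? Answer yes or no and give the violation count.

bar 0: v0=C3 v1=C4 (P8)
bar 1: v0=D3 v1=B3 (M6)
bar 2: v0=E3 v1=G3 (m3)
bar 3: v0=C3 v1=E3 (M3)
bar 4: v0=B2 v1=F3 (TT)
bar 5: v0=D3 v1=B3 (M6)
bar 6: v0=E3 v1=C4 (m6)
bar 7: v0=F3 v1=D4 (M6)
bar 8: v0=G3 v1=B3 (M3)
bar 9: v0=D3 v1=B3 (M6)
bar 10: v0=C3 v1=C4 (P8)
  R4 @ bar4.0: B2/F3 TT untreated
  R4 @ bar4.3: B2/F3 TT untreated
  R7 @ bar5.0: F3->B3 leap 6st
  R7 @ bar5.2: B3->F3 leap 6st

No (4 violations)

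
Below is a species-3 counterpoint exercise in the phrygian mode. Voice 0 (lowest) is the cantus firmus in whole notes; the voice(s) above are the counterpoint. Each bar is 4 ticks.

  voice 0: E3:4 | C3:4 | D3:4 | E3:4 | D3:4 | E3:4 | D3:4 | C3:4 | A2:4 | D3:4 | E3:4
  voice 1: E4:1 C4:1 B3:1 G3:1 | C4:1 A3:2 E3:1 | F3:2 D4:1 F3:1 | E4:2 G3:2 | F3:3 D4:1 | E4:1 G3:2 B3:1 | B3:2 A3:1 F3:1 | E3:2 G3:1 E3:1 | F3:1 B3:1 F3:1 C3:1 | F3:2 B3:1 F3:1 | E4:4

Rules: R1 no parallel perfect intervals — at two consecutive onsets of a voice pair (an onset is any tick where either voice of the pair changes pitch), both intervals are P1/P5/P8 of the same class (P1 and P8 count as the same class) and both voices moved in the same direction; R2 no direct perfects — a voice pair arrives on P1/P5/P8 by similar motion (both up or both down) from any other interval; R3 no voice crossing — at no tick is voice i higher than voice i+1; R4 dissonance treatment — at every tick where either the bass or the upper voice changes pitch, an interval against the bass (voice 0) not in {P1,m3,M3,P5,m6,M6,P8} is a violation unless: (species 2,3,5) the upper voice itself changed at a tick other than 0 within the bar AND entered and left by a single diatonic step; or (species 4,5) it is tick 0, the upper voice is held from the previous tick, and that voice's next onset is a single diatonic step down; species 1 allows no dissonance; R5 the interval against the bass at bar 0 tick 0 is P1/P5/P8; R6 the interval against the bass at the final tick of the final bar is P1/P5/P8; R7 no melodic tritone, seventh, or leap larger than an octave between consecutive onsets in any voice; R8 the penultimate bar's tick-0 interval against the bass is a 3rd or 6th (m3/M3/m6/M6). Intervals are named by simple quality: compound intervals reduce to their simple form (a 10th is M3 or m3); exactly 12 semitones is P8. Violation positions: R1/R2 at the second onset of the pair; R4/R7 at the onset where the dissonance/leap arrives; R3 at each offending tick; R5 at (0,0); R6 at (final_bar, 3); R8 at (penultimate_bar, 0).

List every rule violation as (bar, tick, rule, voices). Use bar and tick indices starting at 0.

bar 0: v0=E3 v1=E4 downbeat P8
bar 1: v0=C3 v1=C4 downbeat P8
bar 2: v0=D3 v1=F3 downbeat m3
bar 3: v0=E3 v1=E4 downbeat P8
bar 4: v0=D3 v1=F3 downbeat m3
bar 5: v0=E3 v1=E4 downbeat P8
bar 6: v0=D3 v1=B3 downbeat M6
bar 7: v0=C3 v1=E3 downbeat M3
bar 8: v0=A2 v1=F3 downbeat m6
bar 9: v0=D3 v1=F3 downbeat m3
bar 10: v0=E3 v1=E4 downbeat P8
  -> R2 @ bar 3 tick 0 v(0, 1): D3/F3 m3 -> E3/E4 P8 similar
  -> R7 @ bar 3 tick 0 v(1,): F3->E4 leap 11st
  -> R1 @ bar 5 tick 0 v(0, 1): D3/D4 P8 -> E3/E4 P8 similar
  -> R4 @ bar 8 tick 1 v(0, 1): A2/B3 M2 untreated
  -> R7 @ bar 8 tick 1 v(1,): F3->B3 leap 6st
  -> R7 @ bar 8 tick 2 v(1,): B3->F3 leap 6st
  -> R7 @ bar 9 tick 2 v(1,): F3->B3 leap 6st
  -> R7 @ bar 9 tick 3 v(1,): B3->F3 leap 6st
  -> R2 @ bar 10 tick 0 v(0, 1): D3/F3 m3 -> E3/E4 P8 similar
  -> R7 @ bar 10 tick 0 v(1,): F3->E4 leap 11st

(3, 0, R2, (0, 1))
(3, 0, R7, (1,))
(5, 0, R1, (0, 1))
(8, 1, R4, (0, 1))
(8, 1, R7, (1,))
(8, 2, R7, (1,))
(9, 2, R7, (1,))
(9, 3, R7, (1,))
(10, 0, R2, (0, 1))
(10, 0, R7, (1,))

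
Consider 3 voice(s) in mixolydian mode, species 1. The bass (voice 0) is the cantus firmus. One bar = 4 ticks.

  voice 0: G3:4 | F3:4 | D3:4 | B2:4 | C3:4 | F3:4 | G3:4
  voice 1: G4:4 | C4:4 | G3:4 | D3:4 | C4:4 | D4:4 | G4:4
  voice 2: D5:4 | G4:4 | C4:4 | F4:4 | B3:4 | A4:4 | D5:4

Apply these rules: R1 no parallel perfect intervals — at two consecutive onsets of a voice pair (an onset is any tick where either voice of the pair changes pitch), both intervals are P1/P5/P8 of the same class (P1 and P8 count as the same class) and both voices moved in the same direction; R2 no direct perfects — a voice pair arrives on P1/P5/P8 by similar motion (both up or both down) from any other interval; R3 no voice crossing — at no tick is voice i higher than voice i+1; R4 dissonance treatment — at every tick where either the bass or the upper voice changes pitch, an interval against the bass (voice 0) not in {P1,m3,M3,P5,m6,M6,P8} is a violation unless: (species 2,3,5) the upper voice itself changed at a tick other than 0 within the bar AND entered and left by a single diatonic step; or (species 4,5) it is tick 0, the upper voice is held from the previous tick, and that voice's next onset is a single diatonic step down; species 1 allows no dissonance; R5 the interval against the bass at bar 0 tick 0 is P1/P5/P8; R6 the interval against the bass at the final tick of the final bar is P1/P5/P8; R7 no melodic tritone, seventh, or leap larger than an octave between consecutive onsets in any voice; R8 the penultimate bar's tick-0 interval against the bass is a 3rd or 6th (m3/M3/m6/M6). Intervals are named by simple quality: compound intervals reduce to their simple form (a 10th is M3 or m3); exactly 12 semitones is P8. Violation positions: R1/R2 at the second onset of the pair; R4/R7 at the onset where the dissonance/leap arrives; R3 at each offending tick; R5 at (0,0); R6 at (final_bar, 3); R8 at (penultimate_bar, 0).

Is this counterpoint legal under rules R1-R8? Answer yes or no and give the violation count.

bar 0: v0=G3 v1=G4 v2=D5 (P5)
bar 1: v0=F3 v1=C4 v2=G4 (M2)
bar 2: v0=D3 v1=G3 v2=C4 (m7)
bar 3: v0=B2 v1=D3 v2=F4 (TT)
bar 4: v0=C3 v1=C4 v2=B3 (M7)
bar 5: v0=F3 v1=D4 v2=A4 (M3)
bar 6: v0=G3 v1=G4 v2=D5 (P5)
  R1 @ bar1.0: G4/D5 P5 -> C4/G4 P5 similar
  R2 @ bar1.0: G3/G4 P8 -> F3/C4 P5 similar
  R4 @ bar1.0: F3/G4 M2 untreated
  R4 @ bar2.0: D3/G3 P4 untreated
  R4 @ bar2.0: D3/C4 m7 untreated
  R4 @ bar3.0: B2/F4 TT untreated
  R2 @ bar4.0: B2/D3 m3 -> C3/C4 P8 similar
  R3 @ bar4.0: C4 above B3
  R4 @ bar4.0: C3/B3 M7 untreated
  R7 @ bar4.0: D3->C4 leap 10st
  R7 @ bar4.0: F4->B3 leap 6st
  R3 @ bar4.1: C4 above B3
  R3 @ bar4.2: C4 above B3
  R3 @ bar4.3: C4 above B3
  R2 @ bar5.0: C4/B3 m2 -> D4/A4 P5 similar
  R7 @ bar5.0: B3->A4 leap 10st
  R1 @ bar6.0: D4/A4 P5 -> G4/D5 P5 similar
  R2 @ bar6.0: F3/D4 M6 -> G3/G4 P8 similar
  R2 @ bar6.0: F3/A4 M3 -> G3/D5 P5 similar

No (19 violations)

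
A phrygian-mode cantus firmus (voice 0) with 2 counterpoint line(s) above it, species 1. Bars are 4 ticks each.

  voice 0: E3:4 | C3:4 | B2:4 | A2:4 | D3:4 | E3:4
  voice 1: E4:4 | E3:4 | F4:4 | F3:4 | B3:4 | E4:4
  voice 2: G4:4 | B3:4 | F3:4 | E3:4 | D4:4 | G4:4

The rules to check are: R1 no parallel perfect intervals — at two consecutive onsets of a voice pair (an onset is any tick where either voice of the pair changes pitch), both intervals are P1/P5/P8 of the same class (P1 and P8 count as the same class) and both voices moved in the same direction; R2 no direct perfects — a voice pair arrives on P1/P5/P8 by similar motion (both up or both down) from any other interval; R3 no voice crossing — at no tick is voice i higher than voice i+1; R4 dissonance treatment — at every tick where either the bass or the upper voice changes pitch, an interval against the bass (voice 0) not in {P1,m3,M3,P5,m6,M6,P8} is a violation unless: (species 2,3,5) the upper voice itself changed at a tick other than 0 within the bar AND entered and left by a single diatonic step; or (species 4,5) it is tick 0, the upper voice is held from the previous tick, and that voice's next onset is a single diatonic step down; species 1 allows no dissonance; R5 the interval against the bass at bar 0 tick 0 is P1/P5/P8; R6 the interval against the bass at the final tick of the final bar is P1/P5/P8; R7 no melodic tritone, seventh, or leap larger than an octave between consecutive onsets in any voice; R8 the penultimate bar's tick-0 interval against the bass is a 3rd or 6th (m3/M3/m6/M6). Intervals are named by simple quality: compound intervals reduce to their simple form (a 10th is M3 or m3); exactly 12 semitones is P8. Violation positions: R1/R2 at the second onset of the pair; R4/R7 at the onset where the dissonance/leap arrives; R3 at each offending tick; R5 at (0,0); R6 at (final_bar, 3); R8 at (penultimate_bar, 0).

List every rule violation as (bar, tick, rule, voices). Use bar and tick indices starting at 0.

(0, 0, R5, (0, 2))
(1, 0, R2, (1, 2))
(1, 0, R4, (0, 2))
(2, 0, R3, (1, 2))
(2, 0, R4, (0, 1))
(2, 0, R4, (0, 2))
(2, 0, R7, (1,))
(2, 0, R7, (2,))
(2, 1, R3, (1, 2))
(2, 2, R3, (1, 2))
(2, 3, R3, (1, 2))
(3, 0, R2, (0, 2))
(3, 0, R3, (1, 2))
(3, 1, R3, (1, 2))
(3, 2, R3, (1, 2))
(3, 3, R3, (1, 2))
(4, 0, R2, (0, 2))
(4, 0, R7, (1,))
(4, 0, R7, (2,))
(4, 0, R8, (0, 2))
(5, 0, R2, (0, 1))
(5, 3, R6, (0, 2))

bar 0: v0=E3 v1=E4 v2=G4 downbeat m3
bar 1: v0=C3 v1=E3 v2=B3 downbeat M7
bar 2: v0=B2 v1=F4 v2=F3 downbeat TT
bar 3: v0=A2 v1=F3 v2=E3 downbeat P5
bar 4: v0=D3 v1=B3 v2=D4 downbeat P8
bar 5: v0=E3 v1=E4 v2=G4 downbeat m3
  -> R5 @ bar 0 tick 0 v(0, 2): opens on m3
  -> R2 @ bar 1 tick 0 v(1, 2): E4/G4 m3 -> E3/B3 P5 similar
  -> R4 @ bar 1 tick 0 v(0, 2): C3/B3 M7 untreated
  -> R3 @ bar 2 tick 0 v(1, 2): F4 above F3
  -> R4 @ bar 2 tick 0 v(0, 1): B2/F4 TT untreated
  -> R4 @ bar 2 tick 0 v(0, 2): B2/F3 TT untreated
  -> R7 @ bar 2 tick 0 v(1,): E3->F4 leap 13st
  -> R7 @ bar 2 tick 0 v(2,): B3->F3 leap 6st
  -> R3 @ bar 2 tick 1 v(1, 2): F4 above F3
  -> R3 @ bar 2 tick 2 v(1, 2): F4 above F3
  -> R3 @ bar 2 tick 3 v(1, 2): F4 above F3
  -> R2 @ bar 3 tick 0 v(0, 2): B2/F3 TT -> A2/E3 P5 similar
  -> R3 @ bar 3 tick 0 v(1, 2): F3 above E3
  -> R3 @ bar 3 tick 1 v(1, 2): F3 above E3
  -> R3 @ bar 3 tick 2 v(1, 2): F3 above E3
  -> R3 @ bar 3 tick 3 v(1, 2): F3 above E3
  -> R2 @ bar 4 tick 0 v(0, 2): A2/E3 P5 -> D3/D4 P8 similar
  -> R7 @ bar 4 tick 0 v(1,): F3->B3 leap 6st
  -> R7 @ bar 4 tick 0 v(2,): E3->D4 leap 10st
  -> R8 @ bar 4 tick 0 v(0, 2): penult P8 not 3rd/6th
  -> R2 @ bar 5 tick 0 v(0, 1): D3/B3 M6 -> E3/E4 P8 similar
  -> R6 @ bar 5 tick 3 v(0, 2): closes on m3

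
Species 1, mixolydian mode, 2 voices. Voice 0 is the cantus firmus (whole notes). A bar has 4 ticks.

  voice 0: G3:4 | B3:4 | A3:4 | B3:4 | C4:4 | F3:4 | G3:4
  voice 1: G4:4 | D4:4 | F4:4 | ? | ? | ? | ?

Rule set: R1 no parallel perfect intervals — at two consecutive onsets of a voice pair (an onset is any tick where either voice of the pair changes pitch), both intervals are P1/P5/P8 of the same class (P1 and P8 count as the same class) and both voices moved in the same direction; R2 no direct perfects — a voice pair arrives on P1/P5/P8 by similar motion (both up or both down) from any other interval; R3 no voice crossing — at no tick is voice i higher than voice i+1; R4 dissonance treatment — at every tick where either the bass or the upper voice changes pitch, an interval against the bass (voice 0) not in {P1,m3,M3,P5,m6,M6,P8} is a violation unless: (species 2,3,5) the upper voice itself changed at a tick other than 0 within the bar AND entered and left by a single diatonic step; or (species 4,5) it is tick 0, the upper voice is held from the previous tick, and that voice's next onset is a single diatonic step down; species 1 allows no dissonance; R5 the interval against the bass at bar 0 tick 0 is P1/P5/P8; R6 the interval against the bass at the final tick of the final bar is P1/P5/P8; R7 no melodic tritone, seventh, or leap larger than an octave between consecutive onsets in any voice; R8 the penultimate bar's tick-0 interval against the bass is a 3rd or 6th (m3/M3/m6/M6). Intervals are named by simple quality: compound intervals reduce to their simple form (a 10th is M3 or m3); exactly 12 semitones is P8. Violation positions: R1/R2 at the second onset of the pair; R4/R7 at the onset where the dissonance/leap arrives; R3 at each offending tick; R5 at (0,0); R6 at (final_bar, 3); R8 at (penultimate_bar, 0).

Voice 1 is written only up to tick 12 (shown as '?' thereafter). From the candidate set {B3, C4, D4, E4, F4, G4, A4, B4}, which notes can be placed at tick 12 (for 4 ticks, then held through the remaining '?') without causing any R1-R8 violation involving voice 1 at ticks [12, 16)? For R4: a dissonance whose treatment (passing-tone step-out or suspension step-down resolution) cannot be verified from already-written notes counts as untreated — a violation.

{D4, G4}

B3: violates R7
C4: violates R4
D4: legal
E4: violates R4
F4: violates R4
G4: legal
A4: violates R4
B4: violates R2,R7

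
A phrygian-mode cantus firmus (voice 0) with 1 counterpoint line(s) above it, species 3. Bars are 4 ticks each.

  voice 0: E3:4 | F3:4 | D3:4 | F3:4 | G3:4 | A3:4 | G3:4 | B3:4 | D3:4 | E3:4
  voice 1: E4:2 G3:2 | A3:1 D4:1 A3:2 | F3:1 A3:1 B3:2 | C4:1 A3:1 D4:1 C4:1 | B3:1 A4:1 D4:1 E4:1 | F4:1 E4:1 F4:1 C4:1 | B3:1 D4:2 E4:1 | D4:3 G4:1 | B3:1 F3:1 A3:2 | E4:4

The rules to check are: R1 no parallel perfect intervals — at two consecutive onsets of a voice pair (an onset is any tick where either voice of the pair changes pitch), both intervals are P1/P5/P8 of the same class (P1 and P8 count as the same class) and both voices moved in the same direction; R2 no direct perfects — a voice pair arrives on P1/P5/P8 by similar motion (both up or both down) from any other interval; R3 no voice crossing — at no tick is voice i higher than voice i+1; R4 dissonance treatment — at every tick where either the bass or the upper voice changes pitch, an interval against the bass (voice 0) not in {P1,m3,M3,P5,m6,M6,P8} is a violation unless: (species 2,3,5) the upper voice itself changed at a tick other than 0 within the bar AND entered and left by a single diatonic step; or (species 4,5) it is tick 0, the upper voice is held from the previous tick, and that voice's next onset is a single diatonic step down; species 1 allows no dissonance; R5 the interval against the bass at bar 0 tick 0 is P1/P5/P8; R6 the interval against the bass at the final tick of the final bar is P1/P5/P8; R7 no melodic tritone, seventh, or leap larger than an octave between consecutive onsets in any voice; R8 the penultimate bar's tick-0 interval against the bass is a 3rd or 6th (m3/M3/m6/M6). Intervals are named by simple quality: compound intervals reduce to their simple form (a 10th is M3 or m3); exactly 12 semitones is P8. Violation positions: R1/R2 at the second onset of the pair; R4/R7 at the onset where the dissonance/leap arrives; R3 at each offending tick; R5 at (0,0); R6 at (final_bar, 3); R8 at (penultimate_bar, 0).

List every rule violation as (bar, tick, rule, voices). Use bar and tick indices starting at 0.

bar 0: v0=E3 v1=E4 downbeat P8
bar 1: v0=F3 v1=A3 downbeat M3
bar 2: v0=D3 v1=F3 downbeat m3
bar 3: v0=F3 v1=C4 downbeat P5
bar 4: v0=G3 v1=B3 downbeat M3
bar 5: v0=A3 v1=F4 downbeat m6
bar 6: v0=G3 v1=B3 downbeat M3
bar 7: v0=B3 v1=D4 downbeat m3
bar 8: v0=D3 v1=B3 downbeat M6
bar 9: v0=E3 v1=E4 downbeat P8
  -> R2 @ bar 3 tick 0 v(0, 1): D3/B3 M6 -> F3/C4 P5 similar
  -> R4 @ bar 4 tick 1 v(0, 1): G3/A4 M2 untreated
  -> R7 @ bar 4 tick 1 v(1,): B3->A4 leap 10st
  -> R7 @ bar 8 tick 1 v(1,): B3->F3 leap 6st
  -> R2 @ bar 9 tick 0 v(0, 1): D3/A3 P5 -> E3/E4 P8 similar

(3, 0, R2, (0, 1))
(4, 1, R4, (0, 1))
(4, 1, R7, (1,))
(8, 1, R7, (1,))
(9, 0, R2, (0, 1))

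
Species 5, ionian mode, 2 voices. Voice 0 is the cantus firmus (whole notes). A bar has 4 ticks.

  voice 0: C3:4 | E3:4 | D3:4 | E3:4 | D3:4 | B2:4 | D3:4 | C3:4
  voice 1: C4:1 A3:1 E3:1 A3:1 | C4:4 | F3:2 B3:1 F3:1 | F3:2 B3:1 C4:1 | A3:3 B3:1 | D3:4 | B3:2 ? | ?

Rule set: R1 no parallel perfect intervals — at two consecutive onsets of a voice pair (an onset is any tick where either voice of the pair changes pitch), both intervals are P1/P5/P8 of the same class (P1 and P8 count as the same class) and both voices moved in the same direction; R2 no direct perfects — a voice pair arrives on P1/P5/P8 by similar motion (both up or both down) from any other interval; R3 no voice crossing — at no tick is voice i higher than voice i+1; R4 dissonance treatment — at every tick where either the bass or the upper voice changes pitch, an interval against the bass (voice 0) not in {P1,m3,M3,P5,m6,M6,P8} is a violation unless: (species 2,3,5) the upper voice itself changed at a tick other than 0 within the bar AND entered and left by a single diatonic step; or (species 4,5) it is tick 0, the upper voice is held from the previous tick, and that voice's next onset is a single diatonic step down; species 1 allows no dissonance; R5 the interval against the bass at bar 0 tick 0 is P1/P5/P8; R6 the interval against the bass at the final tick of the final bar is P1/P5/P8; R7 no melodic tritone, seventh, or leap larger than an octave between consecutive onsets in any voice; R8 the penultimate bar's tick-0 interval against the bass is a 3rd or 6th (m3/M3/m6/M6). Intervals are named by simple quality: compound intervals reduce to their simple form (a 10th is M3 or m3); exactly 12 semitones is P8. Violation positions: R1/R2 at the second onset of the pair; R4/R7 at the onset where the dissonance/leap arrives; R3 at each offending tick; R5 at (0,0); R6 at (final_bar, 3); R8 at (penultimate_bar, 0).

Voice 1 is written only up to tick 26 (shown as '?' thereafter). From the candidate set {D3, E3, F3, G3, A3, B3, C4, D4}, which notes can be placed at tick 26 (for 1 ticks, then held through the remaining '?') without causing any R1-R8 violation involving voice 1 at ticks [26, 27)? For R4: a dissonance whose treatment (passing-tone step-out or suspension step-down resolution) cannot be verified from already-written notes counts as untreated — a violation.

{A3, B3, D3, D4}

D3: legal
E3: violates R4
F3: violates R7
G3: violates R4
A3: legal
B3: legal
C4: violates R4
D4: legal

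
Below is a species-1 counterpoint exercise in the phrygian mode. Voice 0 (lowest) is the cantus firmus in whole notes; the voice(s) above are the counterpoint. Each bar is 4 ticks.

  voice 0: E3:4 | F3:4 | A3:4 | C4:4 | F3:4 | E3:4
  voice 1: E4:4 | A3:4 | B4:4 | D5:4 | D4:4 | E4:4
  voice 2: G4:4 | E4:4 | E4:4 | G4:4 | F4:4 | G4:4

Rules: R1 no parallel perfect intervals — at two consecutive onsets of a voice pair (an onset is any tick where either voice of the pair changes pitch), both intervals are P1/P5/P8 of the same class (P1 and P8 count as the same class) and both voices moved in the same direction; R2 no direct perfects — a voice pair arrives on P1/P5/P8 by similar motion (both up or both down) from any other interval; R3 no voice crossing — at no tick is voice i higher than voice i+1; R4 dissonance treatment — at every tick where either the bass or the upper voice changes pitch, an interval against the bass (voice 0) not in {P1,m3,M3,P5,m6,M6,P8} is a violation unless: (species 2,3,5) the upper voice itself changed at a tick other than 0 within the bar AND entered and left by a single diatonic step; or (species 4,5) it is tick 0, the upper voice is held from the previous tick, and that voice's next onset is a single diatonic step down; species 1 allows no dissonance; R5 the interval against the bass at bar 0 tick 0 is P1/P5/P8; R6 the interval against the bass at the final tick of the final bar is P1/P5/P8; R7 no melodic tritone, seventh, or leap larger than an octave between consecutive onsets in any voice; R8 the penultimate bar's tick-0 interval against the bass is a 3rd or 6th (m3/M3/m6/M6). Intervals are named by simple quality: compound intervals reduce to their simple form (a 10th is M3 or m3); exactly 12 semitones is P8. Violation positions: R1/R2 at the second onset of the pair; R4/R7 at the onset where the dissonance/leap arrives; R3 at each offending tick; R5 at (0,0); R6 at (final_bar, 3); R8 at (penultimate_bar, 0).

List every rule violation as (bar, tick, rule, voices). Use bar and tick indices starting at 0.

(0, 0, R5, (0, 2))
(1, 0, R2, (1, 2))
(1, 0, R4, (0, 2))
(2, 0, R3, (1, 2))
(2, 0, R4, (0, 1))
(2, 0, R7, (1,))
(2, 1, R3, (1, 2))
(2, 2, R3, (1, 2))
(2, 3, R3, (1, 2))
(3, 0, R1, (0, 2))
(3, 0, R1, (1, 2))
(3, 0, R3, (1, 2))
(3, 0, R4, (0, 1))
(3, 1, R3, (1, 2))
(3, 2, R3, (1, 2))
(3, 3, R3, (1, 2))
(4, 0, R2, (0, 2))
(4, 0, R8, (0, 2))
(5, 3, R6, (0, 2))

bar 0: v0=E3 v1=E4 v2=G4 downbeat m3
bar 1: v0=F3 v1=A3 v2=E4 downbeat M7
bar 2: v0=A3 v1=B4 v2=E4 downbeat P5
bar 3: v0=C4 v1=D5 v2=G4 downbeat P5
bar 4: v0=F3 v1=D4 v2=F4 downbeat P8
bar 5: v0=E3 v1=E4 v2=G4 downbeat m3
  -> R5 @ bar 0 tick 0 v(0, 2): opens on m3
  -> R2 @ bar 1 tick 0 v(1, 2): E4/G4 m3 -> A3/E4 P5 similar
  -> R4 @ bar 1 tick 0 v(0, 2): F3/E4 M7 untreated
  -> R3 @ bar 2 tick 0 v(1, 2): B4 above E4
  -> R4 @ bar 2 tick 0 v(0, 1): A3/B4 M2 untreated
  -> R7 @ bar 2 tick 0 v(1,): A3->B4 leap 14st
  -> R3 @ bar 2 tick 1 v(1, 2): B4 above E4
  -> R3 @ bar 2 tick 2 v(1, 2): B4 above E4
  -> R3 @ bar 2 tick 3 v(1, 2): B4 above E4
  -> R1 @ bar 3 tick 0 v(0, 2): A3/E4 P5 -> C4/G4 P5 similar
  -> R1 @ bar 3 tick 0 v(1, 2): B4/E4 P5 -> D5/G4 P5 similar
  -> R3 @ bar 3 tick 0 v(1, 2): D5 above G4
  -> R4 @ bar 3 tick 0 v(0, 1): C4/D5 M2 untreated
  -> R3 @ bar 3 tick 1 v(1, 2): D5 above G4
  -> R3 @ bar 3 tick 2 v(1, 2): D5 above G4
  -> R3 @ bar 3 tick 3 v(1, 2): D5 above G4
  -> R2 @ bar 4 tick 0 v(0, 2): C4/G4 P5 -> F3/F4 P8 similar
  -> R8 @ bar 4 tick 0 v(0, 2): penult P8 not 3rd/6th
  -> R6 @ bar 5 tick 3 v(0, 2): closes on m3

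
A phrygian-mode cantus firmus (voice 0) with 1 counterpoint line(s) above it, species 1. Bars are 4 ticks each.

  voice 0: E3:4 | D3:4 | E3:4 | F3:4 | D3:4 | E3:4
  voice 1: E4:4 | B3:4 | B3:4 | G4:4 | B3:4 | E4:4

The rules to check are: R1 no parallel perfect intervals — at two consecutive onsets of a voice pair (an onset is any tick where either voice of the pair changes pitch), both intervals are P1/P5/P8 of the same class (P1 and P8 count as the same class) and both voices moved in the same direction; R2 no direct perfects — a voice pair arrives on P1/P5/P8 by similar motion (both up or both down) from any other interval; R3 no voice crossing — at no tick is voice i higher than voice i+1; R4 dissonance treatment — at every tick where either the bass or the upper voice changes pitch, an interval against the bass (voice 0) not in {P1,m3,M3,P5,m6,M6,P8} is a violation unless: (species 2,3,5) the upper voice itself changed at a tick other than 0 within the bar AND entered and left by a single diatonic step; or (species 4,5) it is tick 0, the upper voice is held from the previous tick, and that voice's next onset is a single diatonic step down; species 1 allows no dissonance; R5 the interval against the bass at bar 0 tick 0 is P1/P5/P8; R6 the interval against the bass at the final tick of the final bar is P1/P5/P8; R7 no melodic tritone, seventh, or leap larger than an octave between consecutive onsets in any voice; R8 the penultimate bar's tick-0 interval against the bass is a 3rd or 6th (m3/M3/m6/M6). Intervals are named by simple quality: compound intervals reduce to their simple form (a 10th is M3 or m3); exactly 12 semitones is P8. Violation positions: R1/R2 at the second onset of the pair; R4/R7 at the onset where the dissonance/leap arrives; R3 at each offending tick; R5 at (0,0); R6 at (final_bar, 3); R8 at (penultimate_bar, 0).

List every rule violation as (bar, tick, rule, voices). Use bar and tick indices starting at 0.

(3, 0, R4, (0, 1))
(5, 0, R2, (0, 1))

bar 0: v0=E3 v1=E4 downbeat P8
bar 1: v0=D3 v1=B3 downbeat M6
bar 2: v0=E3 v1=B3 downbeat P5
bar 3: v0=F3 v1=G4 downbeat M2
bar 4: v0=D3 v1=B3 downbeat M6
bar 5: v0=E3 v1=E4 downbeat P8
  -> R4 @ bar 3 tick 0 v(0, 1): F3/G4 M2 untreated
  -> R2 @ bar 5 tick 0 v(0, 1): D3/B3 M6 -> E3/E4 P8 similar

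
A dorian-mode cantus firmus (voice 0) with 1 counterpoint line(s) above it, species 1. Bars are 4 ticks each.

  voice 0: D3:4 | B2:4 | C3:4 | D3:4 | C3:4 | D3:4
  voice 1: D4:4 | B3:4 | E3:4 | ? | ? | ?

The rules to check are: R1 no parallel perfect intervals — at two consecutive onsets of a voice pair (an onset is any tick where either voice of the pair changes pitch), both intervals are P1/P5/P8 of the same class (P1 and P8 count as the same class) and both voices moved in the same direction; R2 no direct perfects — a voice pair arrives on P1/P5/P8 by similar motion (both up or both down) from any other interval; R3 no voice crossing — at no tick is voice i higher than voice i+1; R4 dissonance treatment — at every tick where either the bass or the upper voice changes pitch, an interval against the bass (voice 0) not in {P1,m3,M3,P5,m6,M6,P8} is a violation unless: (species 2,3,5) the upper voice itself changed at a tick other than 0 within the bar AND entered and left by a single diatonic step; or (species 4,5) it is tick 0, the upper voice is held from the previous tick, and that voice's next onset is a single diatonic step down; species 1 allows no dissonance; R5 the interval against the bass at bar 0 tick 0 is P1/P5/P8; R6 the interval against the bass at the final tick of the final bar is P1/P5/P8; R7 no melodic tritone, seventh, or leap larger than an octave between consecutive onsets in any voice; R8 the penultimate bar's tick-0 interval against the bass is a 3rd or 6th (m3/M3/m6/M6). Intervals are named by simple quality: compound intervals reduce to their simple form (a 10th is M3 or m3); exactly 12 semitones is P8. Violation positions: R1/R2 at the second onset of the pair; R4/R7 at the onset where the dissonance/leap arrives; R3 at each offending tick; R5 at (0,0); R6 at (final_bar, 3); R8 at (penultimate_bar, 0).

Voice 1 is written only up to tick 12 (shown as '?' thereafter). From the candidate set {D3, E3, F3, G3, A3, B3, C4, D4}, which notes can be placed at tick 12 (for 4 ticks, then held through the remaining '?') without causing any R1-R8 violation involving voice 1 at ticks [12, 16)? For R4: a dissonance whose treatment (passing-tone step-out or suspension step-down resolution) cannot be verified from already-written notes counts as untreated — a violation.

{B3, D3, F3}

D3: legal
E3: violates R4
F3: legal
G3: violates R4
A3: violates R2
B3: legal
C4: violates R4
D4: violates R2,R7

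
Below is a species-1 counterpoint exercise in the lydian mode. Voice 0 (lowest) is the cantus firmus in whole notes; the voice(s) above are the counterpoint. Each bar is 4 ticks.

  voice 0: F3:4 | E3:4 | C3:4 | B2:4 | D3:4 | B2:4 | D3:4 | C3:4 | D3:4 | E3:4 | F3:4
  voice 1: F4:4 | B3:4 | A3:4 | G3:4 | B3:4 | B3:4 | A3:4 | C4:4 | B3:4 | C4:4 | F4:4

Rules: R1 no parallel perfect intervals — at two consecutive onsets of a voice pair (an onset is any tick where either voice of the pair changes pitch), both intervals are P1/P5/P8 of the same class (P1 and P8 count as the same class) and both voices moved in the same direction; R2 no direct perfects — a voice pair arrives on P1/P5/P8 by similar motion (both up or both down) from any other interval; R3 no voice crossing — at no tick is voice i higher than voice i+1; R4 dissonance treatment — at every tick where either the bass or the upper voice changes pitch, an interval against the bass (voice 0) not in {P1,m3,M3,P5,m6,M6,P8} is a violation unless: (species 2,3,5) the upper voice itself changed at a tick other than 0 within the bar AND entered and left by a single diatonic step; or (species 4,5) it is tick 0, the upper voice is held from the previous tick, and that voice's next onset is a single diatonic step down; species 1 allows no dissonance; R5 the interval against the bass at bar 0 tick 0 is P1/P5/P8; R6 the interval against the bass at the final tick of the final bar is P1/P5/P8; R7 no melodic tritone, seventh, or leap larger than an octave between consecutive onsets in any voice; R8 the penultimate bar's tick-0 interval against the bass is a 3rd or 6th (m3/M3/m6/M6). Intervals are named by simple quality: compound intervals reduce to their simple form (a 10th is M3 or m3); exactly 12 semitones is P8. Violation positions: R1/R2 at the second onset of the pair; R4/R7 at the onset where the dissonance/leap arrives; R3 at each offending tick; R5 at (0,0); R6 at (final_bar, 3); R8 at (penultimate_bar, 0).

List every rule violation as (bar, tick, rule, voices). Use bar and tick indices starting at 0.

bar 0: v0=F3 v1=F4 downbeat P8
bar 1: v0=E3 v1=B3 downbeat P5
bar 2: v0=C3 v1=A3 downbeat M6
bar 3: v0=B2 v1=G3 downbeat m6
bar 4: v0=D3 v1=B3 downbeat M6
bar 5: v0=B2 v1=B3 downbeat P8
bar 6: v0=D3 v1=A3 downbeat P5
bar 7: v0=C3 v1=C4 downbeat P8
bar 8: v0=D3 v1=B3 downbeat M6
bar 9: v0=E3 v1=C4 downbeat m6
bar 10: v0=F3 v1=F4 downbeat P8
  -> R2 @ bar 1 tick 0 v(0, 1): F3/F4 P8 -> E3/B3 P5 similar
  -> R7 @ bar 1 tick 0 v(1,): F4->B3 leap 6st
  -> R2 @ bar 10 tick 0 v(0, 1): E3/C4 m6 -> F3/F4 P8 similar

(1, 0, R2, (0, 1))
(1, 0, R7, (1,))
(10, 0, R2, (0, 1))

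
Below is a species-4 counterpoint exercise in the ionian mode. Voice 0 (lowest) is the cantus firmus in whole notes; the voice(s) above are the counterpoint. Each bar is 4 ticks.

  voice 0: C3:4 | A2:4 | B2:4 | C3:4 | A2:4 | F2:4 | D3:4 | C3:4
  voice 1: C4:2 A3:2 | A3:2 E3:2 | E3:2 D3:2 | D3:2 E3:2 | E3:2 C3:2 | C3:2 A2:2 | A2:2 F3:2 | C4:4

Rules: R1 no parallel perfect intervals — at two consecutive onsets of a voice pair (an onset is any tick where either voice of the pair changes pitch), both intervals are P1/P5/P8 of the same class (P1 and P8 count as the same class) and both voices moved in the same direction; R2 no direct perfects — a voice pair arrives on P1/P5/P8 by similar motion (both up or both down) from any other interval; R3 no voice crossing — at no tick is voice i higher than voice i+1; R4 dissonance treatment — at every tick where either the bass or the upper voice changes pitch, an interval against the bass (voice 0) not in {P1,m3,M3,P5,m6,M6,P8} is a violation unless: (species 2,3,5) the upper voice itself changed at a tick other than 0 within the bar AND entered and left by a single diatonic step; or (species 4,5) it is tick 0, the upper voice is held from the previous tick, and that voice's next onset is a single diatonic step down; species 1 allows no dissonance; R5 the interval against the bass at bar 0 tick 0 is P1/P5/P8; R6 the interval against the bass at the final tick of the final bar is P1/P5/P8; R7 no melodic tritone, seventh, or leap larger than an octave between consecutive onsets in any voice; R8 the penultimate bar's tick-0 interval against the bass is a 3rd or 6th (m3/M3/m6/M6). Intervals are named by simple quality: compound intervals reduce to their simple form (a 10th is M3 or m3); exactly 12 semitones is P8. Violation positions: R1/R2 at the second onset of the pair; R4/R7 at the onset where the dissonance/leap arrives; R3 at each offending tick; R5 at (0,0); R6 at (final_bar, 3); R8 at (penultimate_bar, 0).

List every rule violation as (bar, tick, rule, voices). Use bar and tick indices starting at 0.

bar 0: v0=C3 v1=C4 downbeat P8
bar 1: v0=A2 v1=A3 downbeat P8
bar 2: v0=B2 v1=E3 downbeat P4
bar 3: v0=C3 v1=D3 downbeat M2
bar 4: v0=A2 v1=E3 downbeat P5
bar 5: v0=F2 v1=C3 downbeat P5
bar 6: v0=D3 v1=A2 downbeat P4
bar 7: v0=C3 v1=C4 downbeat P8
  -> R4 @ bar 3 tick 0 v(0, 1): C3/D3 M2 untreated
  -> R3 @ bar 6 tick 0 v(0, 1): D3 above A2
  -> R4 @ bar 6 tick 0 v(0, 1): D3/A2 P4 untreated
  -> R8 @ bar 6 tick 0 v(0, 1): penult P4 not 3rd/6th
  -> R3 @ bar 6 tick 1 v(0, 1): D3 above A2

(3, 0, R4, (0, 1))
(6, 0, R3, (0, 1))
(6, 0, R4, (0, 1))
(6, 0, R8, (0, 1))
(6, 1, R3, (0, 1))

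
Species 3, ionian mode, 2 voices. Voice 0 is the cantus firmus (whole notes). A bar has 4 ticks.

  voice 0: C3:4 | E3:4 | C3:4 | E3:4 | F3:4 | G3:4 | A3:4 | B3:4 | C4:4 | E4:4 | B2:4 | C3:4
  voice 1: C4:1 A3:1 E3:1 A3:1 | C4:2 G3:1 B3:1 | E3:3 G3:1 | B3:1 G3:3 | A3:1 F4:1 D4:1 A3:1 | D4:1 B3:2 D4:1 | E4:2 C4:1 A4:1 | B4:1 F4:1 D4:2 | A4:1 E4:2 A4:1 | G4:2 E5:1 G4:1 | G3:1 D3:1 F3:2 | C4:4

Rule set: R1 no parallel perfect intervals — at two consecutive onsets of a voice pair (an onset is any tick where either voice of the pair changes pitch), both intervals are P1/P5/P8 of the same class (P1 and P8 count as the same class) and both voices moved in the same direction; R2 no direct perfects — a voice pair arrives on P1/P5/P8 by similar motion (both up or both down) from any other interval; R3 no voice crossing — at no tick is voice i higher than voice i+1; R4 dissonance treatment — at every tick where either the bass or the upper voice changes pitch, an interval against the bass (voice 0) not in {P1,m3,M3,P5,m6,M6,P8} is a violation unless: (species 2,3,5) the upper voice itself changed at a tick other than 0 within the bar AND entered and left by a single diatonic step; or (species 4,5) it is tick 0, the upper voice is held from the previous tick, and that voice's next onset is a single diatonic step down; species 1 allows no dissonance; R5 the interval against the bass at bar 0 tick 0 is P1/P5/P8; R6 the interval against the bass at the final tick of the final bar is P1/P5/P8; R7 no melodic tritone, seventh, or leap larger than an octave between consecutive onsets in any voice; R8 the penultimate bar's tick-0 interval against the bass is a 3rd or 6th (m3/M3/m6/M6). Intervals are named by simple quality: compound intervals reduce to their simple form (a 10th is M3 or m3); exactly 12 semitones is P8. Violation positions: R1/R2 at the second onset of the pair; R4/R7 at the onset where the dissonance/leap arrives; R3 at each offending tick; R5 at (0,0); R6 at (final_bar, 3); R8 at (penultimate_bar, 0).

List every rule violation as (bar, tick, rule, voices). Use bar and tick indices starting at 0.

(3, 0, R1, (0, 1))
(5, 0, R2, (0, 1))
(6, 0, R1, (0, 1))
(7, 0, R1, (0, 1))
(7, 1, R4, (0, 1))
(7, 1, R7, (1,))
(10, 0, R7, (0,))
(10, 2, R4, (0, 1))
(11, 0, R2, (0, 1))

bar 0: v0=C3 v1=C4 downbeat P8
bar 1: v0=E3 v1=C4 downbeat m6
bar 2: v0=C3 v1=E3 downbeat M3
bar 3: v0=E3 v1=B3 downbeat P5
bar 4: v0=F3 v1=A3 downbeat M3
bar 5: v0=G3 v1=D4 downbeat P5
bar 6: v0=A3 v1=E4 downbeat P5
bar 7: v0=B3 v1=B4 downbeat P8
bar 8: v0=C4 v1=A4 downbeat M6
bar 9: v0=E4 v1=G4 downbeat m3
bar 10: v0=B2 v1=G3 downbeat m6
bar 11: v0=C3 v1=C4 downbeat P8
  -> R1 @ bar 3 tick 0 v(0, 1): C3/G3 P5 -> E3/B3 P5 similar
  -> R2 @ bar 5 tick 0 v(0, 1): F3/A3 M3 -> G3/D4 P5 similar
  -> R1 @ bar 6 tick 0 v(0, 1): G3/D4 P5 -> A3/E4 P5 similar
  -> R1 @ bar 7 tick 0 v(0, 1): A3/A4 P8 -> B3/B4 P8 similar
  -> R4 @ bar 7 tick 1 v(0, 1): B3/F4 TT untreated
  -> R7 @ bar 7 tick 1 v(1,): B4->F4 leap 6st
  -> R7 @ bar 10 tick 0 v(0,): E4->B2 leap 17st
  -> R4 @ bar 10 tick 2 v(0, 1): B2/F3 TT untreated
  -> R2 @ bar 11 tick 0 v(0, 1): B2/F3 TT -> C3/C4 P8 similar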